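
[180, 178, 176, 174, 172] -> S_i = 180 + -2*i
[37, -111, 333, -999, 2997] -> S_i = 37*-3^i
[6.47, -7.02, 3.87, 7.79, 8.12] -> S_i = Random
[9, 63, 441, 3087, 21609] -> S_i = 9*7^i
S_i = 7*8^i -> [7, 56, 448, 3584, 28672]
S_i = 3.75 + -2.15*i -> [3.75, 1.6, -0.55, -2.7, -4.85]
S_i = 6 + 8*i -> [6, 14, 22, 30, 38]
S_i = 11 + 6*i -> [11, 17, 23, 29, 35]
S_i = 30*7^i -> [30, 210, 1470, 10290, 72030]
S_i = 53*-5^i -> [53, -265, 1325, -6625, 33125]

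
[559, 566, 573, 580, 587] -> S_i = 559 + 7*i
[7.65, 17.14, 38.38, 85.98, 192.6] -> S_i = 7.65*2.24^i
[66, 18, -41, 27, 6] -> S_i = Random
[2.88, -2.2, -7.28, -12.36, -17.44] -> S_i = 2.88 + -5.08*i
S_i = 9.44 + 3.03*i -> [9.44, 12.47, 15.5, 18.53, 21.56]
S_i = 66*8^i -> [66, 528, 4224, 33792, 270336]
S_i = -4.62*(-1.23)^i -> [-4.62, 5.68, -6.99, 8.6, -10.57]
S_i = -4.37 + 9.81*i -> [-4.37, 5.44, 15.25, 25.06, 34.87]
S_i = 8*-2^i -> [8, -16, 32, -64, 128]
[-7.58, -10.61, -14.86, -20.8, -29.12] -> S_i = -7.58*1.40^i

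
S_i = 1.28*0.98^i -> [1.28, 1.25, 1.23, 1.2, 1.18]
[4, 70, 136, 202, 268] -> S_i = 4 + 66*i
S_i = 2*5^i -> [2, 10, 50, 250, 1250]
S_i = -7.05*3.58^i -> [-7.05, -25.24, -90.36, -323.47, -1158.03]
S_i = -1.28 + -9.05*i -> [-1.28, -10.33, -19.38, -28.43, -37.48]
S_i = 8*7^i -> [8, 56, 392, 2744, 19208]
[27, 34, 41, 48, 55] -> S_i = 27 + 7*i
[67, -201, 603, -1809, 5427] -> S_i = 67*-3^i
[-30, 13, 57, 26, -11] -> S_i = Random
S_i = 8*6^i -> [8, 48, 288, 1728, 10368]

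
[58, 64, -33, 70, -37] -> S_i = Random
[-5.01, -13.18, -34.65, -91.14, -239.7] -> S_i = -5.01*2.63^i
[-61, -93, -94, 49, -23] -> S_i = Random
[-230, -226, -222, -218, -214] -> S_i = -230 + 4*i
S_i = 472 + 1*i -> [472, 473, 474, 475, 476]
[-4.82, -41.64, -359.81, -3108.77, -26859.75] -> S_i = -4.82*8.64^i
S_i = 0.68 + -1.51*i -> [0.68, -0.83, -2.34, -3.85, -5.36]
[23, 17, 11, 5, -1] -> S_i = 23 + -6*i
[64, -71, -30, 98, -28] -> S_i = Random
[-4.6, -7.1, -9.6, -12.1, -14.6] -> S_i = -4.60 + -2.50*i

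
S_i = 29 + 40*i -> [29, 69, 109, 149, 189]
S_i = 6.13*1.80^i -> [6.13, 11.03, 19.86, 35.75, 64.35]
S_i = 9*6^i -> [9, 54, 324, 1944, 11664]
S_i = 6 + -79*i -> [6, -73, -152, -231, -310]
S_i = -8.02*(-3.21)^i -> [-8.02, 25.74, -82.64, 265.27, -851.52]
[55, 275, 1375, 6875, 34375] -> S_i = 55*5^i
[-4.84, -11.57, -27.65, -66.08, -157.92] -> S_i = -4.84*2.39^i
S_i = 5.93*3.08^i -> [5.93, 18.26, 56.25, 173.26, 533.65]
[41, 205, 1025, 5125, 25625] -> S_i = 41*5^i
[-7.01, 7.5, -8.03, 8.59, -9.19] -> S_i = -7.01*(-1.07)^i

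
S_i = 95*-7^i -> [95, -665, 4655, -32585, 228095]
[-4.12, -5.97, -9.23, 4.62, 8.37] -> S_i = Random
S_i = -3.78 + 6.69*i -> [-3.78, 2.91, 9.6, 16.29, 22.98]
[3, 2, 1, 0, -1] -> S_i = 3 + -1*i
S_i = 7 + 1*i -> [7, 8, 9, 10, 11]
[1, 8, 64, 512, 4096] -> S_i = 1*8^i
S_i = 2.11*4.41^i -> [2.11, 9.31, 41.04, 180.97, 798.06]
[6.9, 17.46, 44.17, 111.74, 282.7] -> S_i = 6.90*2.53^i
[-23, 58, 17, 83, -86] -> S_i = Random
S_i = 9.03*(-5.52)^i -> [9.03, -49.85, 275.15, -1518.82, 8383.86]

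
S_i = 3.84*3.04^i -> [3.84, 11.67, 35.49, 107.88, 327.96]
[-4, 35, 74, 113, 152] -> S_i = -4 + 39*i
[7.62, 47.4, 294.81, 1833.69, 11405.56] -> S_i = 7.62*6.22^i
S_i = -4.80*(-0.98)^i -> [-4.8, 4.7, -4.61, 4.52, -4.43]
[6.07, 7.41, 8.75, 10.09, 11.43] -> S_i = 6.07 + 1.34*i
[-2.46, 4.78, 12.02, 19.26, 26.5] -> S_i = -2.46 + 7.24*i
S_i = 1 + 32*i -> [1, 33, 65, 97, 129]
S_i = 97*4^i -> [97, 388, 1552, 6208, 24832]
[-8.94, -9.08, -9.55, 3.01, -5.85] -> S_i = Random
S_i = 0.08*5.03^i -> [0.08, 0.4, 2.02, 10.18, 51.21]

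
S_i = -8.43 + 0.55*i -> [-8.43, -7.88, -7.33, -6.78, -6.23]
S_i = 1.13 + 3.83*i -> [1.13, 4.96, 8.79, 12.62, 16.45]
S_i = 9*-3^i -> [9, -27, 81, -243, 729]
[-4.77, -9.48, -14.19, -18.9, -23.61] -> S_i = -4.77 + -4.71*i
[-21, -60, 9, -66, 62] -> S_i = Random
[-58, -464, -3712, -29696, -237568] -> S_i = -58*8^i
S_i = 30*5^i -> [30, 150, 750, 3750, 18750]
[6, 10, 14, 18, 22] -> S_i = 6 + 4*i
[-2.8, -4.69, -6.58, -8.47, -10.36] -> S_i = -2.80 + -1.89*i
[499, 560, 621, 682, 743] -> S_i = 499 + 61*i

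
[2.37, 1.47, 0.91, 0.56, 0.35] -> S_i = 2.37*0.62^i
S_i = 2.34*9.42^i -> [2.34, 22.04, 207.64, 1956.0, 18425.51]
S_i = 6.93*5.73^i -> [6.93, 39.71, 227.53, 1303.76, 7470.54]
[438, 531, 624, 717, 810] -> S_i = 438 + 93*i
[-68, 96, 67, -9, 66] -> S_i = Random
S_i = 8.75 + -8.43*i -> [8.75, 0.32, -8.11, -16.54, -24.97]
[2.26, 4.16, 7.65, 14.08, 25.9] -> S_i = 2.26*1.84^i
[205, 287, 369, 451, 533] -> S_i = 205 + 82*i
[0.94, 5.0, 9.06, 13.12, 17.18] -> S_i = 0.94 + 4.06*i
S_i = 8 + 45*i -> [8, 53, 98, 143, 188]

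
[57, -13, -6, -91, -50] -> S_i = Random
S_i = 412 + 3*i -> [412, 415, 418, 421, 424]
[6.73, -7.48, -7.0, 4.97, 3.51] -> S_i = Random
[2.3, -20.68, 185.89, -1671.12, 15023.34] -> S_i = 2.30*(-8.99)^i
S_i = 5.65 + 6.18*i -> [5.65, 11.83, 18.01, 24.19, 30.37]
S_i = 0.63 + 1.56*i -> [0.63, 2.19, 3.75, 5.31, 6.87]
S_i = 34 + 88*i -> [34, 122, 210, 298, 386]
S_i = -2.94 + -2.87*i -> [-2.94, -5.81, -8.68, -11.55, -14.42]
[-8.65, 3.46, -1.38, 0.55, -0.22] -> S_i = -8.65*(-0.40)^i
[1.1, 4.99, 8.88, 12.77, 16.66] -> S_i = 1.10 + 3.89*i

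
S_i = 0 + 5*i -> [0, 5, 10, 15, 20]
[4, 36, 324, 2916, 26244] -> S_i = 4*9^i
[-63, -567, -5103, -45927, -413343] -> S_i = -63*9^i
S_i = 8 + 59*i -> [8, 67, 126, 185, 244]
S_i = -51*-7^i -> [-51, 357, -2499, 17493, -122451]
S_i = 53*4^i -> [53, 212, 848, 3392, 13568]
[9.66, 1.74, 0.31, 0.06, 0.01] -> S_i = 9.66*0.18^i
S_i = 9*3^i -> [9, 27, 81, 243, 729]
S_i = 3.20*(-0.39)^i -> [3.2, -1.25, 0.49, -0.19, 0.07]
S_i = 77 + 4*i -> [77, 81, 85, 89, 93]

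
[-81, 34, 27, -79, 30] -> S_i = Random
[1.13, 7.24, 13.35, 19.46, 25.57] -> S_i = 1.13 + 6.11*i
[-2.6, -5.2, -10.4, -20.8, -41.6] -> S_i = -2.60*2.00^i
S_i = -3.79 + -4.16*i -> [-3.79, -7.95, -12.11, -16.27, -20.43]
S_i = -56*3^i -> [-56, -168, -504, -1512, -4536]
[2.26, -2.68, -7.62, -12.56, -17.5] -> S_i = 2.26 + -4.94*i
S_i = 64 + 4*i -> [64, 68, 72, 76, 80]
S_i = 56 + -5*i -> [56, 51, 46, 41, 36]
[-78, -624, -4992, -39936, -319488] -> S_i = -78*8^i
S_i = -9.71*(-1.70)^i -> [-9.71, 16.51, -28.06, 47.71, -81.1]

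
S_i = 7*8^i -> [7, 56, 448, 3584, 28672]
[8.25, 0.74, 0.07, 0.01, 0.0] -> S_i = 8.25*0.09^i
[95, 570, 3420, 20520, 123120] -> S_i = 95*6^i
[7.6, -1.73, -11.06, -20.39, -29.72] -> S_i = 7.60 + -9.33*i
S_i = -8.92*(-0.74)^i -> [-8.92, 6.6, -4.88, 3.61, -2.67]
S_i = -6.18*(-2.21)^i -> [-6.18, 13.66, -30.18, 66.71, -147.42]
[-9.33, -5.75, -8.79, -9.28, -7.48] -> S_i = Random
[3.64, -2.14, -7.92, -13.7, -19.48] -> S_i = 3.64 + -5.78*i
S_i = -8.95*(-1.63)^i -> [-8.95, 14.59, -23.78, 38.76, -63.18]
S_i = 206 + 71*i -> [206, 277, 348, 419, 490]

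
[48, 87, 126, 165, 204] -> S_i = 48 + 39*i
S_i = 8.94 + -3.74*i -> [8.94, 5.2, 1.46, -2.28, -6.02]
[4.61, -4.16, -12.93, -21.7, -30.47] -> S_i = 4.61 + -8.77*i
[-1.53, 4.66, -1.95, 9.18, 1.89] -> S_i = Random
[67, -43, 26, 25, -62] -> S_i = Random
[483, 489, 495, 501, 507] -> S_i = 483 + 6*i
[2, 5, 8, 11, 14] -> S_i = 2 + 3*i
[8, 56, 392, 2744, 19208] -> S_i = 8*7^i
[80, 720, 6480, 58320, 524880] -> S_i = 80*9^i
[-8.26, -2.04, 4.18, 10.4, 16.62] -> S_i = -8.26 + 6.22*i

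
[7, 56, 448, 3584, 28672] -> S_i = 7*8^i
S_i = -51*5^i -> [-51, -255, -1275, -6375, -31875]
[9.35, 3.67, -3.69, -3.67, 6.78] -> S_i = Random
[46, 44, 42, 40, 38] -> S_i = 46 + -2*i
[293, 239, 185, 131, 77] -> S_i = 293 + -54*i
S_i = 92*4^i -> [92, 368, 1472, 5888, 23552]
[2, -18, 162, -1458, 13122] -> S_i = 2*-9^i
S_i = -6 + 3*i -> [-6, -3, 0, 3, 6]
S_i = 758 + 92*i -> [758, 850, 942, 1034, 1126]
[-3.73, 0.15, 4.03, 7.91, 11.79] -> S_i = -3.73 + 3.88*i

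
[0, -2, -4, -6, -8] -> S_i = 0 + -2*i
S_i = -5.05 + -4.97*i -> [-5.05, -10.02, -14.99, -19.96, -24.93]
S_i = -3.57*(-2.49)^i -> [-3.57, 8.89, -22.13, 55.11, -137.24]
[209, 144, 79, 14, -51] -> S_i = 209 + -65*i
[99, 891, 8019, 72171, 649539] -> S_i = 99*9^i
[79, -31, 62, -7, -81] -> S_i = Random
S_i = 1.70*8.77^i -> [1.7, 14.91, 130.75, 1146.69, 10056.51]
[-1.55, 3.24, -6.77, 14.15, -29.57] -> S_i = -1.55*(-2.09)^i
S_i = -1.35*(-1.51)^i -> [-1.35, 2.04, -3.08, 4.65, -7.02]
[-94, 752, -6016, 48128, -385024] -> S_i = -94*-8^i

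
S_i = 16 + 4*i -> [16, 20, 24, 28, 32]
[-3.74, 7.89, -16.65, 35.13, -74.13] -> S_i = -3.74*(-2.11)^i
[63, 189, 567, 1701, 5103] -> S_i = 63*3^i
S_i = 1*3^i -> [1, 3, 9, 27, 81]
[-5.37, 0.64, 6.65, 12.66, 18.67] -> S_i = -5.37 + 6.01*i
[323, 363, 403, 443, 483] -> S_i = 323 + 40*i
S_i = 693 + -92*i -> [693, 601, 509, 417, 325]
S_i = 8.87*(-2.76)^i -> [8.87, -24.48, 67.57, -186.49, 514.71]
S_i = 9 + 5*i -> [9, 14, 19, 24, 29]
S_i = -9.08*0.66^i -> [-9.08, -5.99, -3.96, -2.61, -1.72]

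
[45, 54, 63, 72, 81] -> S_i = 45 + 9*i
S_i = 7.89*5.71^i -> [7.89, 45.05, 257.25, 1468.88, 8387.29]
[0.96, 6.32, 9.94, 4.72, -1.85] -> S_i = Random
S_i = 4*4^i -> [4, 16, 64, 256, 1024]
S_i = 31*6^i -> [31, 186, 1116, 6696, 40176]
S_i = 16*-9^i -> [16, -144, 1296, -11664, 104976]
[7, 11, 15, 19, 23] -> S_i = 7 + 4*i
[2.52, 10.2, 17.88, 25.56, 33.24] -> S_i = 2.52 + 7.68*i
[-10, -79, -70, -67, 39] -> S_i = Random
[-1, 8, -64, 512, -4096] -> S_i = -1*-8^i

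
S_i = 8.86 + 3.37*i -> [8.86, 12.23, 15.6, 18.97, 22.34]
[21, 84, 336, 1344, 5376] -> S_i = 21*4^i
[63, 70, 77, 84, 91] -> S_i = 63 + 7*i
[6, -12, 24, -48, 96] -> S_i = 6*-2^i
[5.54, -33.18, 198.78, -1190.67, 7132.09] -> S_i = 5.54*(-5.99)^i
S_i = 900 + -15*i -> [900, 885, 870, 855, 840]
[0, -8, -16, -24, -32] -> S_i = 0 + -8*i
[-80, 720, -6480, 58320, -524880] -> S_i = -80*-9^i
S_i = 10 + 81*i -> [10, 91, 172, 253, 334]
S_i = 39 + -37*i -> [39, 2, -35, -72, -109]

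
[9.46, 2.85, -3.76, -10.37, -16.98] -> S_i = 9.46 + -6.61*i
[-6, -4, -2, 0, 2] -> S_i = -6 + 2*i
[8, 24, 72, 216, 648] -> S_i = 8*3^i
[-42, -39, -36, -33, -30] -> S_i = -42 + 3*i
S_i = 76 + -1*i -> [76, 75, 74, 73, 72]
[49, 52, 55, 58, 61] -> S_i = 49 + 3*i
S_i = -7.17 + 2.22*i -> [-7.17, -4.95, -2.73, -0.51, 1.71]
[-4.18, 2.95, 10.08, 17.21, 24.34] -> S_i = -4.18 + 7.13*i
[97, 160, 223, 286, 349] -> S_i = 97 + 63*i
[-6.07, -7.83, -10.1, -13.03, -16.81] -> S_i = -6.07*1.29^i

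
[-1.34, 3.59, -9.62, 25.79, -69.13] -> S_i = -1.34*(-2.68)^i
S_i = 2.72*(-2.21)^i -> [2.72, -6.01, 13.28, -29.36, 64.88]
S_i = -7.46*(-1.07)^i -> [-7.46, 7.98, -8.54, 9.14, -9.78]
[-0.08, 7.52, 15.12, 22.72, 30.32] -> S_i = -0.08 + 7.60*i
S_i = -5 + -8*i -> [-5, -13, -21, -29, -37]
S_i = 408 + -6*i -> [408, 402, 396, 390, 384]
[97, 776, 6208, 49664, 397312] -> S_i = 97*8^i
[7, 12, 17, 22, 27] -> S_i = 7 + 5*i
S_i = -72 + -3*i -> [-72, -75, -78, -81, -84]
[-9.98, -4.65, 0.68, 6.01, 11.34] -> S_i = -9.98 + 5.33*i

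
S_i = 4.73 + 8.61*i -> [4.73, 13.34, 21.95, 30.56, 39.17]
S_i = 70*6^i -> [70, 420, 2520, 15120, 90720]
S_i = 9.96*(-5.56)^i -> [9.96, -55.38, 307.9, -1711.92, 9518.28]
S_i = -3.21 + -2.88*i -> [-3.21, -6.09, -8.97, -11.85, -14.73]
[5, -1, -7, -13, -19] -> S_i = 5 + -6*i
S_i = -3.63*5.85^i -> [-3.63, -21.24, -124.23, -726.73, -4251.38]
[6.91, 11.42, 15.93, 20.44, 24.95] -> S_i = 6.91 + 4.51*i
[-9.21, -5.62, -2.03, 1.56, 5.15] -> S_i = -9.21 + 3.59*i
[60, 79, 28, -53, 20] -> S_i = Random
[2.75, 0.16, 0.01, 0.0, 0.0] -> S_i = 2.75*0.06^i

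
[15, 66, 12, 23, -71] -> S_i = Random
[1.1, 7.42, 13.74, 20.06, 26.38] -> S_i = 1.10 + 6.32*i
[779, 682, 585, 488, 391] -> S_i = 779 + -97*i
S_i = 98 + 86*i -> [98, 184, 270, 356, 442]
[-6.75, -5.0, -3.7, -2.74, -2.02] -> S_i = -6.75*0.74^i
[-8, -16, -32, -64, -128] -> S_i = -8*2^i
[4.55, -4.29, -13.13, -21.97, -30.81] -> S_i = 4.55 + -8.84*i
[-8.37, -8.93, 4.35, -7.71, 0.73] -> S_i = Random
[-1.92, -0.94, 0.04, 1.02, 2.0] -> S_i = -1.92 + 0.98*i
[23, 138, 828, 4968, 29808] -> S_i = 23*6^i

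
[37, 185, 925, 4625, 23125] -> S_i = 37*5^i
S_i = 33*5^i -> [33, 165, 825, 4125, 20625]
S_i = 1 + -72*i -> [1, -71, -143, -215, -287]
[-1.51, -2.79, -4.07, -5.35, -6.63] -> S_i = -1.51 + -1.28*i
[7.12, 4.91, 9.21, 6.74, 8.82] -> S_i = Random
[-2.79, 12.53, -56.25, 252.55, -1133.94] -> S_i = -2.79*(-4.49)^i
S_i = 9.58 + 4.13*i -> [9.58, 13.71, 17.84, 21.97, 26.1]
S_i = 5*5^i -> [5, 25, 125, 625, 3125]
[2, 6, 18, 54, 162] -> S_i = 2*3^i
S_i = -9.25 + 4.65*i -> [-9.25, -4.6, 0.05, 4.7, 9.35]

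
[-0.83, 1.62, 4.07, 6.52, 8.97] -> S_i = -0.83 + 2.45*i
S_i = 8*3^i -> [8, 24, 72, 216, 648]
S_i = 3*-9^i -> [3, -27, 243, -2187, 19683]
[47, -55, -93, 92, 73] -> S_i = Random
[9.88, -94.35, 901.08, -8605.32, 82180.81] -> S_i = 9.88*(-9.55)^i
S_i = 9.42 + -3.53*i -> [9.42, 5.89, 2.36, -1.17, -4.7]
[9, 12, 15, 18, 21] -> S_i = 9 + 3*i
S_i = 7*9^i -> [7, 63, 567, 5103, 45927]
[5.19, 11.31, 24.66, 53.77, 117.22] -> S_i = 5.19*2.18^i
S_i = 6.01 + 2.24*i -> [6.01, 8.25, 10.49, 12.73, 14.97]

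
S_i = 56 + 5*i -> [56, 61, 66, 71, 76]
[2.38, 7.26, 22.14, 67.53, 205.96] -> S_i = 2.38*3.05^i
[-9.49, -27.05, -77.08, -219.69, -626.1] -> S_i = -9.49*2.85^i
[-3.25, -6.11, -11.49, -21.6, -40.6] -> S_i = -3.25*1.88^i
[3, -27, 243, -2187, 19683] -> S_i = 3*-9^i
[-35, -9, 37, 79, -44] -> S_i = Random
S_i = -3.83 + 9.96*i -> [-3.83, 6.13, 16.09, 26.05, 36.01]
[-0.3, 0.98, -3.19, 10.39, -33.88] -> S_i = -0.30*(-3.26)^i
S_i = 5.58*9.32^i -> [5.58, 52.01, 484.69, 4517.33, 42101.53]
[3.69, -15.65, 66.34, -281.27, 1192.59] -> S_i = 3.69*(-4.24)^i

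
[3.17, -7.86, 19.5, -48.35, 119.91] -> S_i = 3.17*(-2.48)^i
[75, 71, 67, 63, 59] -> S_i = 75 + -4*i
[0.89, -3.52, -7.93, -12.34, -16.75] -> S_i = 0.89 + -4.41*i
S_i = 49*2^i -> [49, 98, 196, 392, 784]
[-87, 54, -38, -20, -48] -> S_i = Random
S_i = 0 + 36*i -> [0, 36, 72, 108, 144]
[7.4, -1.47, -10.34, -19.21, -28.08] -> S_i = 7.40 + -8.87*i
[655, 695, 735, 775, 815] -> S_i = 655 + 40*i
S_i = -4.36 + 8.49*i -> [-4.36, 4.13, 12.62, 21.11, 29.6]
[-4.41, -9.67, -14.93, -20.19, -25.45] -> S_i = -4.41 + -5.26*i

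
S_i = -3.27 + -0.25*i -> [-3.27, -3.52, -3.77, -4.02, -4.27]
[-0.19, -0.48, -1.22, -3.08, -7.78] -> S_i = -0.19*2.53^i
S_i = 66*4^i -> [66, 264, 1056, 4224, 16896]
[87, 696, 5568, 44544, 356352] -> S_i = 87*8^i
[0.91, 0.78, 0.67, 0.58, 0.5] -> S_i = 0.91*0.86^i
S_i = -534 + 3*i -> [-534, -531, -528, -525, -522]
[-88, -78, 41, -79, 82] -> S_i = Random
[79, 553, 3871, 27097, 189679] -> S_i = 79*7^i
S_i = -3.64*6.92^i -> [-3.64, -25.19, -174.31, -1206.2, -8346.91]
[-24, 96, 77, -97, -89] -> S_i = Random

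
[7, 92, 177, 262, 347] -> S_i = 7 + 85*i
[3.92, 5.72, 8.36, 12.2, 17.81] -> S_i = 3.92*1.46^i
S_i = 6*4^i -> [6, 24, 96, 384, 1536]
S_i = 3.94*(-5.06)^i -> [3.94, -19.94, 100.88, -510.44, 2582.84]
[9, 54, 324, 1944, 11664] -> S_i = 9*6^i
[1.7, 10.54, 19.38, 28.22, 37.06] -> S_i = 1.70 + 8.84*i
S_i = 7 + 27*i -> [7, 34, 61, 88, 115]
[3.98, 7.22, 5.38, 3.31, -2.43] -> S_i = Random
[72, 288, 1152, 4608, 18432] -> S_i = 72*4^i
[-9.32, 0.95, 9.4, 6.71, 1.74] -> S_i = Random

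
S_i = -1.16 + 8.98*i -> [-1.16, 7.82, 16.8, 25.78, 34.76]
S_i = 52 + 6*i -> [52, 58, 64, 70, 76]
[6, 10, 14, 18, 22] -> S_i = 6 + 4*i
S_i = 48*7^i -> [48, 336, 2352, 16464, 115248]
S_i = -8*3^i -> [-8, -24, -72, -216, -648]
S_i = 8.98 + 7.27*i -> [8.98, 16.25, 23.52, 30.79, 38.06]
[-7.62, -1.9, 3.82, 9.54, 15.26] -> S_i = -7.62 + 5.72*i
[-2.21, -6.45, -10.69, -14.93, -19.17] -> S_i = -2.21 + -4.24*i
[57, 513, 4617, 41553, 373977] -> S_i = 57*9^i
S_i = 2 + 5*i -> [2, 7, 12, 17, 22]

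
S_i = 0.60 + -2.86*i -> [0.6, -2.26, -5.12, -7.98, -10.84]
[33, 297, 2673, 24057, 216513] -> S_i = 33*9^i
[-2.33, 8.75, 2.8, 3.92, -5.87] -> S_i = Random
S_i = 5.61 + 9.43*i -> [5.61, 15.04, 24.47, 33.9, 43.33]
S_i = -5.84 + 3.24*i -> [-5.84, -2.6, 0.64, 3.88, 7.12]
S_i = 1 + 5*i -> [1, 6, 11, 16, 21]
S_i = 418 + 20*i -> [418, 438, 458, 478, 498]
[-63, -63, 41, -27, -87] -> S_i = Random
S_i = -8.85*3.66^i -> [-8.85, -32.39, -118.55, -433.9, -1588.06]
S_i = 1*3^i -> [1, 3, 9, 27, 81]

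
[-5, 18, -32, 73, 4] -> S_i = Random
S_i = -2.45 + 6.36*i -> [-2.45, 3.91, 10.27, 16.63, 22.99]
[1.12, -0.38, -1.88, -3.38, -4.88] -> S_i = 1.12 + -1.50*i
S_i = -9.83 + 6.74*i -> [-9.83, -3.09, 3.65, 10.39, 17.13]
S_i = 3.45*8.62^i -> [3.45, 29.74, 256.35, 2209.74, 19047.95]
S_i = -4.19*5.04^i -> [-4.19, -21.12, -106.43, -536.42, -2703.56]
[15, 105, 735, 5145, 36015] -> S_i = 15*7^i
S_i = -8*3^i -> [-8, -24, -72, -216, -648]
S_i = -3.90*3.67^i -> [-3.9, -14.31, -52.53, -192.78, -707.5]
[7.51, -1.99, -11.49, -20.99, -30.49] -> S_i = 7.51 + -9.50*i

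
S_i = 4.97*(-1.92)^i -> [4.97, -9.54, 18.32, -35.18, 67.54]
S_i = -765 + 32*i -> [-765, -733, -701, -669, -637]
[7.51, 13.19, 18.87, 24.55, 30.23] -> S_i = 7.51 + 5.68*i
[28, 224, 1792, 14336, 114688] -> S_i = 28*8^i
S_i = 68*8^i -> [68, 544, 4352, 34816, 278528]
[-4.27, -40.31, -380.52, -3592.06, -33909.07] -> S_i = -4.27*9.44^i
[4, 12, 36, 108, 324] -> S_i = 4*3^i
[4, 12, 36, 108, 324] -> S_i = 4*3^i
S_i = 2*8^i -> [2, 16, 128, 1024, 8192]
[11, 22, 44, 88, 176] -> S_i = 11*2^i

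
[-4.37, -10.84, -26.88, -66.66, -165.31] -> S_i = -4.37*2.48^i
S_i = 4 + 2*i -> [4, 6, 8, 10, 12]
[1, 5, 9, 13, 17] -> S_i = 1 + 4*i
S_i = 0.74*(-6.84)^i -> [0.74, -5.06, 34.62, -236.81, 1619.78]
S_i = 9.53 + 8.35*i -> [9.53, 17.88, 26.23, 34.58, 42.93]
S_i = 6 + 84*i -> [6, 90, 174, 258, 342]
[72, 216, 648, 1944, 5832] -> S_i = 72*3^i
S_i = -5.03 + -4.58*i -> [-5.03, -9.61, -14.19, -18.77, -23.35]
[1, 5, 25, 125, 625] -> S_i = 1*5^i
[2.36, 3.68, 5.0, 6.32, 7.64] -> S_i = 2.36 + 1.32*i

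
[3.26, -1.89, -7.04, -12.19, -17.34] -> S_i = 3.26 + -5.15*i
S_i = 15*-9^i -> [15, -135, 1215, -10935, 98415]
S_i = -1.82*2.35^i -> [-1.82, -4.28, -10.05, -23.62, -55.51]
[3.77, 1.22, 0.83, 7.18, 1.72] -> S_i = Random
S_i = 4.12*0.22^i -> [4.12, 0.91, 0.2, 0.04, 0.01]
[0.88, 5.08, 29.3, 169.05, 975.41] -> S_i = 0.88*5.77^i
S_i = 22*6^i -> [22, 132, 792, 4752, 28512]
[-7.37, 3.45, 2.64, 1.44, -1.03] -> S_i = Random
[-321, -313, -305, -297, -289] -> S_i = -321 + 8*i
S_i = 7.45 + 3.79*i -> [7.45, 11.24, 15.03, 18.82, 22.61]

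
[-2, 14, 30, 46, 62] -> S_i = -2 + 16*i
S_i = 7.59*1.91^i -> [7.59, 14.5, 27.69, 52.89, 101.01]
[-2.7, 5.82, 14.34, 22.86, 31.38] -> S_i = -2.70 + 8.52*i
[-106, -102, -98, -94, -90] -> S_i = -106 + 4*i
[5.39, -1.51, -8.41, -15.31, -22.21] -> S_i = 5.39 + -6.90*i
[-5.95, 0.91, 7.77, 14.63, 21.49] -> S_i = -5.95 + 6.86*i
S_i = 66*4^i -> [66, 264, 1056, 4224, 16896]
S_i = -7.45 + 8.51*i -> [-7.45, 1.06, 9.57, 18.08, 26.59]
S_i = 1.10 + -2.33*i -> [1.1, -1.23, -3.56, -5.89, -8.22]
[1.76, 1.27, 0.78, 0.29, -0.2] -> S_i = 1.76 + -0.49*i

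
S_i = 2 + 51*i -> [2, 53, 104, 155, 206]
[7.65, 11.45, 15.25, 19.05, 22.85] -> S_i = 7.65 + 3.80*i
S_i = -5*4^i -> [-5, -20, -80, -320, -1280]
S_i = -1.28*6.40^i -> [-1.28, -8.19, -52.43, -335.54, -2147.48]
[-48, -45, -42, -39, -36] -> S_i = -48 + 3*i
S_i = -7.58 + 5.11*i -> [-7.58, -2.47, 2.64, 7.75, 12.86]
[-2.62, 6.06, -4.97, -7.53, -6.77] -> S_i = Random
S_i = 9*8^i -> [9, 72, 576, 4608, 36864]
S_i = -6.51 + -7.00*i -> [-6.51, -13.51, -20.51, -27.51, -34.51]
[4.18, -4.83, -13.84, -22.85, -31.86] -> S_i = 4.18 + -9.01*i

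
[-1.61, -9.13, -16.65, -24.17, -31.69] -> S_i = -1.61 + -7.52*i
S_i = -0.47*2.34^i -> [-0.47, -1.1, -2.57, -6.02, -14.09]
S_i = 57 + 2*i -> [57, 59, 61, 63, 65]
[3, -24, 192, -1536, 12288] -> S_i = 3*-8^i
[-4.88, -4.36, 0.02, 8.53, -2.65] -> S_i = Random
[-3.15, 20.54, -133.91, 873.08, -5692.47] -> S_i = -3.15*(-6.52)^i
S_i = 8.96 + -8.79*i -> [8.96, 0.17, -8.62, -17.41, -26.2]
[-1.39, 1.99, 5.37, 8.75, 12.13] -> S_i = -1.39 + 3.38*i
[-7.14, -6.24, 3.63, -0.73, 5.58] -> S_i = Random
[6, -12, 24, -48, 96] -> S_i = 6*-2^i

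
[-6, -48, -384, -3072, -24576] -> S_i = -6*8^i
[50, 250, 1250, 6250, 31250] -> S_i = 50*5^i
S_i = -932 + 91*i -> [-932, -841, -750, -659, -568]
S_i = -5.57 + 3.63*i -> [-5.57, -1.94, 1.69, 5.32, 8.95]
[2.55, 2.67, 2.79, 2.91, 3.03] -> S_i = 2.55 + 0.12*i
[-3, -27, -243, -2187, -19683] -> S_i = -3*9^i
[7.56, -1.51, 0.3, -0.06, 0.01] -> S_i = 7.56*(-0.20)^i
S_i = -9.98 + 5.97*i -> [-9.98, -4.01, 1.96, 7.93, 13.9]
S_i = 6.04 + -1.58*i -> [6.04, 4.46, 2.88, 1.3, -0.28]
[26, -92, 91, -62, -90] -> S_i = Random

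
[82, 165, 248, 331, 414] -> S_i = 82 + 83*i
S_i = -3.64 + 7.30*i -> [-3.64, 3.66, 10.96, 18.26, 25.56]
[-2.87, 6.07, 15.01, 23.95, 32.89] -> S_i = -2.87 + 8.94*i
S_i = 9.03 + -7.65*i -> [9.03, 1.38, -6.27, -13.92, -21.57]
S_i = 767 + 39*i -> [767, 806, 845, 884, 923]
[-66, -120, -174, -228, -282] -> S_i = -66 + -54*i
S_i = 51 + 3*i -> [51, 54, 57, 60, 63]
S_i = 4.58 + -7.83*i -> [4.58, -3.25, -11.08, -18.91, -26.74]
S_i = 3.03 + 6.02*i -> [3.03, 9.05, 15.07, 21.09, 27.11]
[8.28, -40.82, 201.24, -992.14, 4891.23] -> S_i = 8.28*(-4.93)^i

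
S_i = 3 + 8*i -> [3, 11, 19, 27, 35]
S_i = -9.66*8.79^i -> [-9.66, -84.91, -746.37, -6560.6, -57667.7]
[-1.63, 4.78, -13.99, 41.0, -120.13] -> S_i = -1.63*(-2.93)^i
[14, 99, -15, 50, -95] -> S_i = Random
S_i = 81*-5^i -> [81, -405, 2025, -10125, 50625]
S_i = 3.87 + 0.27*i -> [3.87, 4.14, 4.41, 4.68, 4.95]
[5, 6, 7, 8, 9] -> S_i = 5 + 1*i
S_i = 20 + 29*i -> [20, 49, 78, 107, 136]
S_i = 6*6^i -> [6, 36, 216, 1296, 7776]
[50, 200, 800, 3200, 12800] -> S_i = 50*4^i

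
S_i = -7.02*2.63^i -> [-7.02, -18.46, -48.56, -127.7, -335.86]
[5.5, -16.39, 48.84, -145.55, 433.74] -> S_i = 5.50*(-2.98)^i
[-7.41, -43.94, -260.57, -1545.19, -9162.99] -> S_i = -7.41*5.93^i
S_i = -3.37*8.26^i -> [-3.37, -27.84, -229.93, -1899.2, -15687.37]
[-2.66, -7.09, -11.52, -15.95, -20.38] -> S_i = -2.66 + -4.43*i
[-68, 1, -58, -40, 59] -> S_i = Random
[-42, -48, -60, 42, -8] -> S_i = Random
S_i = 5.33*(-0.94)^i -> [5.33, -5.01, 4.71, -4.43, 4.16]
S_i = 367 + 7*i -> [367, 374, 381, 388, 395]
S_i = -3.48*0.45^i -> [-3.48, -1.57, -0.7, -0.32, -0.14]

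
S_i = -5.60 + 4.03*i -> [-5.6, -1.57, 2.46, 6.49, 10.52]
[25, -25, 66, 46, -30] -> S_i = Random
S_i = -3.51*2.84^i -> [-3.51, -9.97, -28.31, -80.4, -228.34]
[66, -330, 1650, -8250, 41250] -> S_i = 66*-5^i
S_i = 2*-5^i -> [2, -10, 50, -250, 1250]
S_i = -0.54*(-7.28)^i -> [-0.54, 3.93, -28.62, 208.35, -1516.77]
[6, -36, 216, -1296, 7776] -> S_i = 6*-6^i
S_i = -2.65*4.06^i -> [-2.65, -10.76, -43.68, -177.35, -720.03]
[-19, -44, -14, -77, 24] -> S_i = Random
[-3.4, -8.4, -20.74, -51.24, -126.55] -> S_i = -3.40*2.47^i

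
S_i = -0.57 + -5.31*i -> [-0.57, -5.88, -11.19, -16.5, -21.81]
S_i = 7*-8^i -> [7, -56, 448, -3584, 28672]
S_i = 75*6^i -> [75, 450, 2700, 16200, 97200]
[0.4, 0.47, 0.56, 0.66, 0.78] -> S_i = 0.40*1.18^i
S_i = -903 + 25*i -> [-903, -878, -853, -828, -803]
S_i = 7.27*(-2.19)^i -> [7.27, -15.92, 34.87, -76.36, 167.23]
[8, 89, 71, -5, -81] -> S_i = Random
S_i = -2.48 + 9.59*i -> [-2.48, 7.11, 16.7, 26.29, 35.88]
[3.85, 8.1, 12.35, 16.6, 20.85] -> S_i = 3.85 + 4.25*i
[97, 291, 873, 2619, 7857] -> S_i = 97*3^i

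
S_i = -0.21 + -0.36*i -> [-0.21, -0.57, -0.93, -1.29, -1.65]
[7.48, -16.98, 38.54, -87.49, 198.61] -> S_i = 7.48*(-2.27)^i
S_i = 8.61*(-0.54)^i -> [8.61, -4.65, 2.51, -1.36, 0.73]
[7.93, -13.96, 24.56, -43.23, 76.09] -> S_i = 7.93*(-1.76)^i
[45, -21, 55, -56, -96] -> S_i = Random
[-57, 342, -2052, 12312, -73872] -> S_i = -57*-6^i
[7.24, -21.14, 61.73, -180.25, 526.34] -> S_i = 7.24*(-2.92)^i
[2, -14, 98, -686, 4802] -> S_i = 2*-7^i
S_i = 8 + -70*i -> [8, -62, -132, -202, -272]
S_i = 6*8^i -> [6, 48, 384, 3072, 24576]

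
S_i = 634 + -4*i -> [634, 630, 626, 622, 618]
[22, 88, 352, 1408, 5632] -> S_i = 22*4^i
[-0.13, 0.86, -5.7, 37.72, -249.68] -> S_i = -0.13*(-6.62)^i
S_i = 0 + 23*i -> [0, 23, 46, 69, 92]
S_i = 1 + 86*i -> [1, 87, 173, 259, 345]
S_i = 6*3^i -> [6, 18, 54, 162, 486]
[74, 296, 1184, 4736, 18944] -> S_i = 74*4^i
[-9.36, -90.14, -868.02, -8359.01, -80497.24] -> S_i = -9.36*9.63^i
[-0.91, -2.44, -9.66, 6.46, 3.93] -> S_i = Random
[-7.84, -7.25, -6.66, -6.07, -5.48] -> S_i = -7.84 + 0.59*i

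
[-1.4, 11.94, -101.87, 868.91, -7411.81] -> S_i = -1.40*(-8.53)^i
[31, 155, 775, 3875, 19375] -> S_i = 31*5^i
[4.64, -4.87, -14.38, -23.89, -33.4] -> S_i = 4.64 + -9.51*i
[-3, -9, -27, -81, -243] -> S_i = -3*3^i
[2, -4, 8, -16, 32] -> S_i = 2*-2^i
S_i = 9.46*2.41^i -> [9.46, 22.8, 54.94, 132.42, 319.12]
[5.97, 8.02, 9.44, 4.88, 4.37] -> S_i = Random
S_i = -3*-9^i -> [-3, 27, -243, 2187, -19683]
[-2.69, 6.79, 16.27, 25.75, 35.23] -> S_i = -2.69 + 9.48*i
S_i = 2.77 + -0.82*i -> [2.77, 1.95, 1.13, 0.31, -0.51]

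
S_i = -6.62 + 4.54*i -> [-6.62, -2.08, 2.46, 7.0, 11.54]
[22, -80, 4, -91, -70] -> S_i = Random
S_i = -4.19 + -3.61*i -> [-4.19, -7.8, -11.41, -15.02, -18.63]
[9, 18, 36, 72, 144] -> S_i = 9*2^i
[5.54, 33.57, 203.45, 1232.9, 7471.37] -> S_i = 5.54*6.06^i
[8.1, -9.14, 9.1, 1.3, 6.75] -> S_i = Random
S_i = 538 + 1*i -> [538, 539, 540, 541, 542]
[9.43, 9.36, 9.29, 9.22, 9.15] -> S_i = 9.43 + -0.07*i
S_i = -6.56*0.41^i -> [-6.56, -2.69, -1.1, -0.45, -0.19]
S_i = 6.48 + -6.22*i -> [6.48, 0.26, -5.96, -12.18, -18.4]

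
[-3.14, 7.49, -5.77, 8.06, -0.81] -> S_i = Random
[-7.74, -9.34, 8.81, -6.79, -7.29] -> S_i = Random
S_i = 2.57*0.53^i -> [2.57, 1.36, 0.72, 0.38, 0.2]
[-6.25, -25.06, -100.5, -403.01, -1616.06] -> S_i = -6.25*4.01^i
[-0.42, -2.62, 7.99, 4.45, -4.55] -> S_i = Random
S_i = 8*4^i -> [8, 32, 128, 512, 2048]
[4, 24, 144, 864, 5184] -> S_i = 4*6^i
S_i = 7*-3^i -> [7, -21, 63, -189, 567]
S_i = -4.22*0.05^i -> [-4.22, -0.21, -0.01, -0.0, -0.0]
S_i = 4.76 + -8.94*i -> [4.76, -4.18, -13.12, -22.06, -31.0]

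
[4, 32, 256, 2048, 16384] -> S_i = 4*8^i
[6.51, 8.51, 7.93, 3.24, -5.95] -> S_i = Random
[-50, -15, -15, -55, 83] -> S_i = Random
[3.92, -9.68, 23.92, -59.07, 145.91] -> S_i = 3.92*(-2.47)^i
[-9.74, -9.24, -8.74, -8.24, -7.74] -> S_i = -9.74 + 0.50*i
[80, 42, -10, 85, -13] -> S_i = Random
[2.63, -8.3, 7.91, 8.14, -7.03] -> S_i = Random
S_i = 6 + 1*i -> [6, 7, 8, 9, 10]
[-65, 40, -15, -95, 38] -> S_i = Random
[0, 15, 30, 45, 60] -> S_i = 0 + 15*i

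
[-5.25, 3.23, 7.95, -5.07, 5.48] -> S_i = Random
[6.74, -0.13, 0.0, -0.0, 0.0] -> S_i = 6.74*(-0.02)^i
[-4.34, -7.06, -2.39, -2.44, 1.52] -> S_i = Random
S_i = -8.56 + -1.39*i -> [-8.56, -9.95, -11.34, -12.73, -14.12]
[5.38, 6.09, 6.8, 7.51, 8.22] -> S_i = 5.38 + 0.71*i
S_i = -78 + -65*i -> [-78, -143, -208, -273, -338]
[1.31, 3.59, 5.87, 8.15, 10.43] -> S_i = 1.31 + 2.28*i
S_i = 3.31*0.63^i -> [3.31, 2.09, 1.31, 0.83, 0.52]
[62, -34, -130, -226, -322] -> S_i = 62 + -96*i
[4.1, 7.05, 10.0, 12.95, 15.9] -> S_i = 4.10 + 2.95*i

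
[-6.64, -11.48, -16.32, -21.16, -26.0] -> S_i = -6.64 + -4.84*i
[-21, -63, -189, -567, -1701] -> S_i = -21*3^i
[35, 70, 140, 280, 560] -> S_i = 35*2^i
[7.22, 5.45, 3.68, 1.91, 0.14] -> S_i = 7.22 + -1.77*i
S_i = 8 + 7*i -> [8, 15, 22, 29, 36]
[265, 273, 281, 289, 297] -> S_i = 265 + 8*i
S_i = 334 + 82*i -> [334, 416, 498, 580, 662]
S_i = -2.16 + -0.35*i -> [-2.16, -2.51, -2.86, -3.21, -3.56]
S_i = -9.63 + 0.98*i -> [-9.63, -8.65, -7.67, -6.69, -5.71]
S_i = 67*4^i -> [67, 268, 1072, 4288, 17152]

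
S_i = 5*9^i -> [5, 45, 405, 3645, 32805]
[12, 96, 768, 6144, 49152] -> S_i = 12*8^i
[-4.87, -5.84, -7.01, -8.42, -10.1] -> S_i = -4.87*1.20^i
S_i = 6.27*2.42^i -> [6.27, 15.17, 36.72, 88.86, 215.04]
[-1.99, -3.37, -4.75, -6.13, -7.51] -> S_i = -1.99 + -1.38*i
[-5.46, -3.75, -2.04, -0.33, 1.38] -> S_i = -5.46 + 1.71*i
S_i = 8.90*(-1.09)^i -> [8.9, -9.7, 10.57, -11.53, 12.56]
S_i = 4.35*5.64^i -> [4.35, 24.53, 138.37, 780.42, 4401.55]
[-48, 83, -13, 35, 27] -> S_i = Random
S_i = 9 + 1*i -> [9, 10, 11, 12, 13]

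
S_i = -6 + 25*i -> [-6, 19, 44, 69, 94]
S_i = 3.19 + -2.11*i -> [3.19, 1.08, -1.03, -3.14, -5.25]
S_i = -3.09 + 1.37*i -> [-3.09, -1.72, -0.35, 1.02, 2.39]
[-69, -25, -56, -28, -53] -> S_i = Random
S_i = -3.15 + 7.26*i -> [-3.15, 4.11, 11.37, 18.63, 25.89]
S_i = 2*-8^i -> [2, -16, 128, -1024, 8192]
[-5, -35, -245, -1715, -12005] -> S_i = -5*7^i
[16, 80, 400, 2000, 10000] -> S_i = 16*5^i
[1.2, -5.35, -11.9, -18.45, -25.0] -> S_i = 1.20 + -6.55*i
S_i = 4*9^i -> [4, 36, 324, 2916, 26244]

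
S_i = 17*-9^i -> [17, -153, 1377, -12393, 111537]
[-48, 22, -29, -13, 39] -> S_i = Random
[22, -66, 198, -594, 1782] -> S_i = 22*-3^i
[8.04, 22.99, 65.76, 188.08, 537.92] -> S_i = 8.04*2.86^i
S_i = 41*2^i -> [41, 82, 164, 328, 656]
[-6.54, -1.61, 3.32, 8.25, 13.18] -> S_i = -6.54 + 4.93*i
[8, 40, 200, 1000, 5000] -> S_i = 8*5^i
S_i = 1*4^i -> [1, 4, 16, 64, 256]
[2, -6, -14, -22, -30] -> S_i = 2 + -8*i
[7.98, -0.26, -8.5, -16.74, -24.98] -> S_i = 7.98 + -8.24*i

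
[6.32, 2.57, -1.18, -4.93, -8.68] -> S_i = 6.32 + -3.75*i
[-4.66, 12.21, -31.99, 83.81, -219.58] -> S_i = -4.66*(-2.62)^i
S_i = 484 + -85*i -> [484, 399, 314, 229, 144]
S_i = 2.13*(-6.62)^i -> [2.13, -14.1, 93.35, -617.95, 4090.83]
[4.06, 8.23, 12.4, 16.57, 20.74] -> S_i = 4.06 + 4.17*i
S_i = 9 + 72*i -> [9, 81, 153, 225, 297]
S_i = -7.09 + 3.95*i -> [-7.09, -3.14, 0.81, 4.76, 8.71]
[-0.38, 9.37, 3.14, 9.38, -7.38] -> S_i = Random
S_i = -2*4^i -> [-2, -8, -32, -128, -512]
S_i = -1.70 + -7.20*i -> [-1.7, -8.9, -16.1, -23.3, -30.5]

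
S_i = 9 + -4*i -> [9, 5, 1, -3, -7]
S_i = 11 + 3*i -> [11, 14, 17, 20, 23]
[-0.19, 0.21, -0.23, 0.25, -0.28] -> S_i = -0.19*(-1.10)^i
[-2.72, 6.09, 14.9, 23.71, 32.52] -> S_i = -2.72 + 8.81*i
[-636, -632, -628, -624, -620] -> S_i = -636 + 4*i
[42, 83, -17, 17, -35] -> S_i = Random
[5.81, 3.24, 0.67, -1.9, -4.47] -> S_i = 5.81 + -2.57*i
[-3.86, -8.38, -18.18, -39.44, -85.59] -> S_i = -3.86*2.17^i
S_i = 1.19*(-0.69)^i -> [1.19, -0.82, 0.57, -0.39, 0.27]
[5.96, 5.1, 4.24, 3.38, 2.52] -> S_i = 5.96 + -0.86*i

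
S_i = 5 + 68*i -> [5, 73, 141, 209, 277]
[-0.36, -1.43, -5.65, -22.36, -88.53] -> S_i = -0.36*3.96^i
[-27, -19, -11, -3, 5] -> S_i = -27 + 8*i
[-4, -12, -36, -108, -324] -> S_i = -4*3^i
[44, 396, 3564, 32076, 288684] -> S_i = 44*9^i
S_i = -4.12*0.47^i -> [-4.12, -1.94, -0.91, -0.43, -0.2]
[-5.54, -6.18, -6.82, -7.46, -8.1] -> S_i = -5.54 + -0.64*i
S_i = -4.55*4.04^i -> [-4.55, -18.38, -74.26, -300.02, -1212.1]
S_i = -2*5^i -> [-2, -10, -50, -250, -1250]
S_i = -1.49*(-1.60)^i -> [-1.49, 2.38, -3.81, 6.1, -9.76]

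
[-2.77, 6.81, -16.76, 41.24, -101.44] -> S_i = -2.77*(-2.46)^i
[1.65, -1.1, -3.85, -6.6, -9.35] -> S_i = 1.65 + -2.75*i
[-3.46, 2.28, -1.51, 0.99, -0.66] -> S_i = -3.46*(-0.66)^i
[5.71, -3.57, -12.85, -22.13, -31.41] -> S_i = 5.71 + -9.28*i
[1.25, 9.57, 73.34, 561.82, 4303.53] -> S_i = 1.25*7.66^i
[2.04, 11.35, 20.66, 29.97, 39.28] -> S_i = 2.04 + 9.31*i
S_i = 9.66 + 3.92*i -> [9.66, 13.58, 17.5, 21.42, 25.34]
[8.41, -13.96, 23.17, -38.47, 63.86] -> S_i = 8.41*(-1.66)^i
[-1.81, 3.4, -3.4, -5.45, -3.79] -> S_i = Random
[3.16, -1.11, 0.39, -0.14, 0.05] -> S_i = 3.16*(-0.35)^i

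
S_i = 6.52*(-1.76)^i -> [6.52, -11.48, 20.2, -35.55, 62.56]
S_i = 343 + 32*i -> [343, 375, 407, 439, 471]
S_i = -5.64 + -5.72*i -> [-5.64, -11.36, -17.08, -22.8, -28.52]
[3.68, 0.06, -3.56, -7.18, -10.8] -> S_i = 3.68 + -3.62*i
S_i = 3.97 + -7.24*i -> [3.97, -3.27, -10.51, -17.75, -24.99]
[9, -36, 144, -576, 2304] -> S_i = 9*-4^i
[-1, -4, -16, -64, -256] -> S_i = -1*4^i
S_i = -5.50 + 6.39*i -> [-5.5, 0.89, 7.28, 13.67, 20.06]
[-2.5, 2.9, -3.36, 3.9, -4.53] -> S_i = -2.50*(-1.16)^i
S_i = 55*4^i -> [55, 220, 880, 3520, 14080]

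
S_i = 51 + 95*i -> [51, 146, 241, 336, 431]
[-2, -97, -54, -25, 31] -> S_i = Random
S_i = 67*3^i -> [67, 201, 603, 1809, 5427]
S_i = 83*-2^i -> [83, -166, 332, -664, 1328]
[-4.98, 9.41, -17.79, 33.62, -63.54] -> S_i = -4.98*(-1.89)^i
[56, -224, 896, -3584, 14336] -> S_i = 56*-4^i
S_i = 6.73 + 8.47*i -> [6.73, 15.2, 23.67, 32.14, 40.61]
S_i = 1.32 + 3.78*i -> [1.32, 5.1, 8.88, 12.66, 16.44]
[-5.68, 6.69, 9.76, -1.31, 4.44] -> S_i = Random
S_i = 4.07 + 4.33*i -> [4.07, 8.4, 12.73, 17.06, 21.39]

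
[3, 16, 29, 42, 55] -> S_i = 3 + 13*i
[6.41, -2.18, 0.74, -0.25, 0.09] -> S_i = 6.41*(-0.34)^i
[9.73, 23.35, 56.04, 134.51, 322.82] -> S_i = 9.73*2.40^i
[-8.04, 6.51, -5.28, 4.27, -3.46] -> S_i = -8.04*(-0.81)^i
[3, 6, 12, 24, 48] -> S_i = 3*2^i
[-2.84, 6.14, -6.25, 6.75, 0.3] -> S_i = Random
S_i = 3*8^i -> [3, 24, 192, 1536, 12288]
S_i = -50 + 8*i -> [-50, -42, -34, -26, -18]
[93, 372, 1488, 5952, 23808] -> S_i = 93*4^i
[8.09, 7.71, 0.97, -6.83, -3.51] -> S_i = Random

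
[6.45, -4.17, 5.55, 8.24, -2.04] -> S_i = Random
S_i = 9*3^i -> [9, 27, 81, 243, 729]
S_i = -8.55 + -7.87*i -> [-8.55, -16.42, -24.29, -32.16, -40.03]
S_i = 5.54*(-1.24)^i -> [5.54, -6.87, 8.52, -10.56, 13.1]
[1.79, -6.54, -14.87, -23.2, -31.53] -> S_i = 1.79 + -8.33*i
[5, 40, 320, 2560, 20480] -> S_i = 5*8^i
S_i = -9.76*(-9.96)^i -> [-9.76, 97.21, -968.21, 9643.35, -96047.74]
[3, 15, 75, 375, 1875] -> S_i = 3*5^i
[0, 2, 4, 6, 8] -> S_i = 0 + 2*i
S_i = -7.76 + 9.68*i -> [-7.76, 1.92, 11.6, 21.28, 30.96]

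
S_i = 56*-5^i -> [56, -280, 1400, -7000, 35000]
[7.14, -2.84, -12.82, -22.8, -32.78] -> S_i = 7.14 + -9.98*i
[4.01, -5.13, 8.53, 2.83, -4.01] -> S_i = Random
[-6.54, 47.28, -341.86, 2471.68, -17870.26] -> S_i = -6.54*(-7.23)^i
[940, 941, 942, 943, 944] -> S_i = 940 + 1*i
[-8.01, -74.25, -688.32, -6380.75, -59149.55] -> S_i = -8.01*9.27^i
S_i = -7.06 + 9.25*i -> [-7.06, 2.19, 11.44, 20.69, 29.94]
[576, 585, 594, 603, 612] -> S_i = 576 + 9*i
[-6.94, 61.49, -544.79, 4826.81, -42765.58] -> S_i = -6.94*(-8.86)^i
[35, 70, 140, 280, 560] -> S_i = 35*2^i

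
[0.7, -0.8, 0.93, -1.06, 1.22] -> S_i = 0.70*(-1.15)^i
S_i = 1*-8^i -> [1, -8, 64, -512, 4096]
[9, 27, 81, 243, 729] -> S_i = 9*3^i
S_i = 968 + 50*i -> [968, 1018, 1068, 1118, 1168]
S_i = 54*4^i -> [54, 216, 864, 3456, 13824]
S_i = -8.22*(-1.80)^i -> [-8.22, 14.8, -26.63, 47.94, -86.29]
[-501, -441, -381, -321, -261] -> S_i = -501 + 60*i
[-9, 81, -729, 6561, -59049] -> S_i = -9*-9^i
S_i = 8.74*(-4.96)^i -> [8.74, -43.35, 215.02, -1066.49, 5289.79]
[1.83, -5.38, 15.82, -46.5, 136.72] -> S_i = 1.83*(-2.94)^i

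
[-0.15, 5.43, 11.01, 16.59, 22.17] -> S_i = -0.15 + 5.58*i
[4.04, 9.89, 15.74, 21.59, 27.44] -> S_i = 4.04 + 5.85*i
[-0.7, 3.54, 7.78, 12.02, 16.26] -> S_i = -0.70 + 4.24*i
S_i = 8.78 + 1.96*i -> [8.78, 10.74, 12.7, 14.66, 16.62]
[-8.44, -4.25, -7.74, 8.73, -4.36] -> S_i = Random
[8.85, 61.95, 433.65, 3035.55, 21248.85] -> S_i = 8.85*7.00^i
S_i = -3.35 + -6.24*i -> [-3.35, -9.59, -15.83, -22.07, -28.31]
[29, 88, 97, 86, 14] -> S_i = Random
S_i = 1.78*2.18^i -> [1.78, 3.88, 8.46, 18.44, 40.2]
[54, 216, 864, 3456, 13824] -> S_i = 54*4^i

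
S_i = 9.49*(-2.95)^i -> [9.49, -28.0, 82.59, -243.63, 718.71]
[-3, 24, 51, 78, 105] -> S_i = -3 + 27*i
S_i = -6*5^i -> [-6, -30, -150, -750, -3750]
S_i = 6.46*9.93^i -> [6.46, 64.15, 636.99, 6325.29, 62810.1]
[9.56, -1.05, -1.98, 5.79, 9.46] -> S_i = Random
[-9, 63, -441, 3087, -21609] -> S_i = -9*-7^i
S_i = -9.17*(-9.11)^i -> [-9.17, 83.54, -761.04, 6933.05, -63160.11]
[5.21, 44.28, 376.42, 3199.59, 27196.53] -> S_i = 5.21*8.50^i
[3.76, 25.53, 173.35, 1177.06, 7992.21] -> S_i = 3.76*6.79^i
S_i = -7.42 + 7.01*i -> [-7.42, -0.41, 6.6, 13.61, 20.62]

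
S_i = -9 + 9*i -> [-9, 0, 9, 18, 27]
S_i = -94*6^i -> [-94, -564, -3384, -20304, -121824]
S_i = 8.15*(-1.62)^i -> [8.15, -13.2, 21.39, -34.65, 56.13]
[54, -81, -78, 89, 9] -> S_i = Random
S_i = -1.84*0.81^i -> [-1.84, -1.49, -1.21, -0.98, -0.79]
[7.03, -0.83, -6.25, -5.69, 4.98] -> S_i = Random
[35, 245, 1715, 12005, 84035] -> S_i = 35*7^i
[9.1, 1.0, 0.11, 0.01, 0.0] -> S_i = 9.10*0.11^i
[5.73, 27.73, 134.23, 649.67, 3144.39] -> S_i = 5.73*4.84^i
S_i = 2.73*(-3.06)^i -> [2.73, -8.35, 25.56, -78.22, 239.36]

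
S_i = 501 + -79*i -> [501, 422, 343, 264, 185]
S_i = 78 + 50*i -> [78, 128, 178, 228, 278]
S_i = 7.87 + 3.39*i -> [7.87, 11.26, 14.65, 18.04, 21.43]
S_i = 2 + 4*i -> [2, 6, 10, 14, 18]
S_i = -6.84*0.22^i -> [-6.84, -1.5, -0.33, -0.07, -0.02]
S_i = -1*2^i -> [-1, -2, -4, -8, -16]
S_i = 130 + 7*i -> [130, 137, 144, 151, 158]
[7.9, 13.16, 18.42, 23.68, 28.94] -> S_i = 7.90 + 5.26*i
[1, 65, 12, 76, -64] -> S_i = Random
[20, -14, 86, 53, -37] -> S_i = Random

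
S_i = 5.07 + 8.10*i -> [5.07, 13.17, 21.27, 29.37, 37.47]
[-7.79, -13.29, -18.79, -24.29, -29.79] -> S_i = -7.79 + -5.50*i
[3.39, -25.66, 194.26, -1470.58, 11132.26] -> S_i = 3.39*(-7.57)^i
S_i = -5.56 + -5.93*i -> [-5.56, -11.49, -17.42, -23.35, -29.28]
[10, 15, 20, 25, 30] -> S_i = 10 + 5*i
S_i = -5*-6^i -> [-5, 30, -180, 1080, -6480]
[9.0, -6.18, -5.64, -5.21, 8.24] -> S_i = Random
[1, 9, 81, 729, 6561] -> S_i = 1*9^i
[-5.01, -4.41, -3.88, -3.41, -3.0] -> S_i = -5.01*0.88^i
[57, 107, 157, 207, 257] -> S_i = 57 + 50*i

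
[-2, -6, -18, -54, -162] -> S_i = -2*3^i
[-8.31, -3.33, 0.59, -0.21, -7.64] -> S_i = Random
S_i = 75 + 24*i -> [75, 99, 123, 147, 171]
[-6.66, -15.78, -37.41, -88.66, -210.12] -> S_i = -6.66*2.37^i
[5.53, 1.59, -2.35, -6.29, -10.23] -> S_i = 5.53 + -3.94*i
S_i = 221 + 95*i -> [221, 316, 411, 506, 601]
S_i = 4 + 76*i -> [4, 80, 156, 232, 308]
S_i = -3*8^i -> [-3, -24, -192, -1536, -12288]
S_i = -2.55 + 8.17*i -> [-2.55, 5.62, 13.79, 21.96, 30.13]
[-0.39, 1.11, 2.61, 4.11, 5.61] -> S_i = -0.39 + 1.50*i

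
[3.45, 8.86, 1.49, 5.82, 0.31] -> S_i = Random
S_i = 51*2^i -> [51, 102, 204, 408, 816]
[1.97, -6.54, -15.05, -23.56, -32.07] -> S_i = 1.97 + -8.51*i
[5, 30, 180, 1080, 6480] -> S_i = 5*6^i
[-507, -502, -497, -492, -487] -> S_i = -507 + 5*i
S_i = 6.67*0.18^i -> [6.67, 1.2, 0.22, 0.04, 0.01]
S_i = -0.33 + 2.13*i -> [-0.33, 1.8, 3.93, 6.06, 8.19]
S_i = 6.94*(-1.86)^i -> [6.94, -12.91, 24.01, -44.66, 83.06]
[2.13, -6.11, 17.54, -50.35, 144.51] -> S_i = 2.13*(-2.87)^i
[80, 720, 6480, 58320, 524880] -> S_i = 80*9^i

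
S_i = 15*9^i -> [15, 135, 1215, 10935, 98415]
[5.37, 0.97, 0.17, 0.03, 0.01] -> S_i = 5.37*0.18^i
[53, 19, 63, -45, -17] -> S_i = Random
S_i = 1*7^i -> [1, 7, 49, 343, 2401]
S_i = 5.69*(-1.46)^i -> [5.69, -8.31, 12.13, -17.71, 25.85]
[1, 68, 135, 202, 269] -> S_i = 1 + 67*i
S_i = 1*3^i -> [1, 3, 9, 27, 81]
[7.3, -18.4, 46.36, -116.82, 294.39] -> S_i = 7.30*(-2.52)^i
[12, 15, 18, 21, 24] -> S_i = 12 + 3*i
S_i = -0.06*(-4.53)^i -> [-0.06, 0.27, -1.23, 5.58, -25.27]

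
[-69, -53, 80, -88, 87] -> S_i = Random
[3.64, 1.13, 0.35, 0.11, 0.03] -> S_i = 3.64*0.31^i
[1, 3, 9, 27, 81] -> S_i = 1*3^i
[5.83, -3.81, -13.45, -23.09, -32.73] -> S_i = 5.83 + -9.64*i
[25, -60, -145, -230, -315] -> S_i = 25 + -85*i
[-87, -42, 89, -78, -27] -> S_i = Random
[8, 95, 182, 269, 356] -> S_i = 8 + 87*i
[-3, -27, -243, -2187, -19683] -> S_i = -3*9^i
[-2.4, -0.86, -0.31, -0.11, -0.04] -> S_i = -2.40*0.36^i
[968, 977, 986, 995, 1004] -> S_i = 968 + 9*i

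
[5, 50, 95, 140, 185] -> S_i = 5 + 45*i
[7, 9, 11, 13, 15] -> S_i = 7 + 2*i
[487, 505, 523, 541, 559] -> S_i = 487 + 18*i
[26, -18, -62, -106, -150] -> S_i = 26 + -44*i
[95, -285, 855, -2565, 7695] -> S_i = 95*-3^i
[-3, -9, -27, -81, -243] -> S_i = -3*3^i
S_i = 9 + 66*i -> [9, 75, 141, 207, 273]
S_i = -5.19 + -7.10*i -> [-5.19, -12.29, -19.39, -26.49, -33.59]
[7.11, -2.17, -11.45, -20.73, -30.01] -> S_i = 7.11 + -9.28*i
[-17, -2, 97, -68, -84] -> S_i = Random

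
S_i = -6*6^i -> [-6, -36, -216, -1296, -7776]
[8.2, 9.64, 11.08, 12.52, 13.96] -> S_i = 8.20 + 1.44*i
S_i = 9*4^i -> [9, 36, 144, 576, 2304]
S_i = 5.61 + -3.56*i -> [5.61, 2.05, -1.51, -5.07, -8.63]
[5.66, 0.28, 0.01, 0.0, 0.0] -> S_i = 5.66*0.05^i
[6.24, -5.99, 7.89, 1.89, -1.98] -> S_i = Random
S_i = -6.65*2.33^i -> [-6.65, -15.49, -36.1, -84.12, -196.0]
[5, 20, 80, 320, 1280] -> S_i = 5*4^i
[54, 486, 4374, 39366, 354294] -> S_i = 54*9^i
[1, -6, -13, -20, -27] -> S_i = 1 + -7*i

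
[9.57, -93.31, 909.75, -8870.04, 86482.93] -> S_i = 9.57*(-9.75)^i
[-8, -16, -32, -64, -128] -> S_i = -8*2^i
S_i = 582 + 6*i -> [582, 588, 594, 600, 606]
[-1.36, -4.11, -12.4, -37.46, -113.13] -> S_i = -1.36*3.02^i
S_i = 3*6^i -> [3, 18, 108, 648, 3888]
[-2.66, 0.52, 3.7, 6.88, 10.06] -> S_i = -2.66 + 3.18*i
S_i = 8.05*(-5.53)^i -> [8.05, -44.52, 246.18, -1361.35, 7528.29]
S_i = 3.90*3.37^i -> [3.9, 13.14, 44.29, 149.26, 503.02]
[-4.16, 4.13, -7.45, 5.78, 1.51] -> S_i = Random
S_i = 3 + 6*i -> [3, 9, 15, 21, 27]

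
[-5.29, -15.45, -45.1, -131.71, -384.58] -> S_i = -5.29*2.92^i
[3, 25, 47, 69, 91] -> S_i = 3 + 22*i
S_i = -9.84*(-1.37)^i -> [-9.84, 13.48, -18.47, 25.3, -34.66]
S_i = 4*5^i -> [4, 20, 100, 500, 2500]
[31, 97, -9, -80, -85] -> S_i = Random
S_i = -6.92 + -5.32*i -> [-6.92, -12.24, -17.56, -22.88, -28.2]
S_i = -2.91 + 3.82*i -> [-2.91, 0.91, 4.73, 8.55, 12.37]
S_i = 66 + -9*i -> [66, 57, 48, 39, 30]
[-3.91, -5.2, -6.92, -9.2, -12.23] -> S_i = -3.91*1.33^i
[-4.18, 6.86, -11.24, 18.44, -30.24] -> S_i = -4.18*(-1.64)^i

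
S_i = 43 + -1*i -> [43, 42, 41, 40, 39]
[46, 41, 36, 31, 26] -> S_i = 46 + -5*i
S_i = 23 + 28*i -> [23, 51, 79, 107, 135]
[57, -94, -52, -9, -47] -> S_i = Random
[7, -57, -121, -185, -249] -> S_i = 7 + -64*i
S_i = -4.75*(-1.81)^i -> [-4.75, 8.6, -15.56, 28.17, -50.98]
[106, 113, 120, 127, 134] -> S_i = 106 + 7*i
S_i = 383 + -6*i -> [383, 377, 371, 365, 359]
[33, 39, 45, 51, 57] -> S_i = 33 + 6*i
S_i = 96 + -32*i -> [96, 64, 32, 0, -32]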